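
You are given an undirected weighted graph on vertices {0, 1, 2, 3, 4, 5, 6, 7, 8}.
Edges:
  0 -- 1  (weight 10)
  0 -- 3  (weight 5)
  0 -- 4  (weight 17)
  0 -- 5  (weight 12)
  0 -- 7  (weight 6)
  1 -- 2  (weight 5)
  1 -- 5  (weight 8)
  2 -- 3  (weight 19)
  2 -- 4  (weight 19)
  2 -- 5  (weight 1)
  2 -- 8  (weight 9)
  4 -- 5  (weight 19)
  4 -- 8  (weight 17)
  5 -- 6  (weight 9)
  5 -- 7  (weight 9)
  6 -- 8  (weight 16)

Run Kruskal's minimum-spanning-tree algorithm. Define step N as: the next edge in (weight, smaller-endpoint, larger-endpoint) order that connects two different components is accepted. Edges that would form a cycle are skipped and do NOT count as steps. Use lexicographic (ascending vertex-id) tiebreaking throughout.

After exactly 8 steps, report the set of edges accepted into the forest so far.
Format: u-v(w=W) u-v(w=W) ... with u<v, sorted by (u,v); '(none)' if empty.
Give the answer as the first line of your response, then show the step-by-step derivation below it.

0-3(w=5) 0-4(w=17) 0-7(w=6) 1-2(w=5) 2-5(w=1) 2-8(w=9) 5-6(w=9) 5-7(w=9)

step 1: add edge 2-5 (w=1); MST = {2-5(w=1)}
step 2: add edge 0-3 (w=5); MST = {0-3(w=5) 2-5(w=1)}
step 3: add edge 1-2 (w=5); MST = {0-3(w=5) 1-2(w=5) 2-5(w=1)}
step 4: add edge 0-7 (w=6); MST = {0-3(w=5) 0-7(w=6) 1-2(w=5) 2-5(w=1)}
step 5: add edge 2-8 (w=9); MST = {0-3(w=5) 0-7(w=6) 1-2(w=5) 2-5(w=1) 2-8(w=9)}
step 6: add edge 5-6 (w=9); MST = {0-3(w=5) 0-7(w=6) 1-2(w=5) 2-5(w=1) 2-8(w=9) 5-6(w=9)}
step 7: add edge 5-7 (w=9); MST = {0-3(w=5) 0-7(w=6) 1-2(w=5) 2-5(w=1) 2-8(w=9) 5-6(w=9) 5-7(w=9)}
step 8: add edge 0-4 (w=17); MST = {0-3(w=5) 0-4(w=17) 0-7(w=6) 1-2(w=5) 2-5(w=1) 2-8(w=9) 5-6(w=9) 5-7(w=9)}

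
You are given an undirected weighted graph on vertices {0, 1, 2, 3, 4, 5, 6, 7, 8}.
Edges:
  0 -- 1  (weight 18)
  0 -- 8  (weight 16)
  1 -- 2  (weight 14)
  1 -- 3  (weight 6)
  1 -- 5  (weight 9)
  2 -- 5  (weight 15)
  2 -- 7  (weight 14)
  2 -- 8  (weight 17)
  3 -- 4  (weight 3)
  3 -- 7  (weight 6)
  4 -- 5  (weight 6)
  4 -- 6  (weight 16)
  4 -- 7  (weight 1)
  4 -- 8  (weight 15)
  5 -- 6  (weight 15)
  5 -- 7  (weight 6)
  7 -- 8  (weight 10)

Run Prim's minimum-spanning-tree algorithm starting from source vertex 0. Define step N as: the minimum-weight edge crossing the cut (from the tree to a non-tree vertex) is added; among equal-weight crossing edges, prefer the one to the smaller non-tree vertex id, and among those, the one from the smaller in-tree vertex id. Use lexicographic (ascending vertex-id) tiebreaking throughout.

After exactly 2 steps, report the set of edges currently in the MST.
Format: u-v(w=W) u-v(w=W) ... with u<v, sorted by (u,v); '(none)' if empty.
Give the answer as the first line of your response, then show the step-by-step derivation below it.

0-8(w=16) 7-8(w=10)

step 1: add edge 0-8 (w=16); MST = {0-8(w=16)}
step 2: add edge 7-8 (w=10); MST = {0-8(w=16) 7-8(w=10)}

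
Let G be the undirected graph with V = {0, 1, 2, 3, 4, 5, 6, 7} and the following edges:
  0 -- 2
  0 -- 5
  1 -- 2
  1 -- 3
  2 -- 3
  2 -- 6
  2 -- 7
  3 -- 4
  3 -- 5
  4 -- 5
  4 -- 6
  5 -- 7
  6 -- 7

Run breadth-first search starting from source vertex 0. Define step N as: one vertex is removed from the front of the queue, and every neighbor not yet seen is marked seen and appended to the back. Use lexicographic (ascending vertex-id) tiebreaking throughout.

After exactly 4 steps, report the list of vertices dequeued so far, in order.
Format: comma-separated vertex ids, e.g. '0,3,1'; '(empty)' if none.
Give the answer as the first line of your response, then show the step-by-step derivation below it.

0,2,5,1

step 1: dequeue 0; queue=[2,5]; order=0
step 2: dequeue 2; queue=[5,1,3,6,7]; order=0,2
step 3: dequeue 5; queue=[1,3,6,7,4]; order=0,2,5
step 4: dequeue 1; queue=[3,6,7,4]; order=0,2,5,1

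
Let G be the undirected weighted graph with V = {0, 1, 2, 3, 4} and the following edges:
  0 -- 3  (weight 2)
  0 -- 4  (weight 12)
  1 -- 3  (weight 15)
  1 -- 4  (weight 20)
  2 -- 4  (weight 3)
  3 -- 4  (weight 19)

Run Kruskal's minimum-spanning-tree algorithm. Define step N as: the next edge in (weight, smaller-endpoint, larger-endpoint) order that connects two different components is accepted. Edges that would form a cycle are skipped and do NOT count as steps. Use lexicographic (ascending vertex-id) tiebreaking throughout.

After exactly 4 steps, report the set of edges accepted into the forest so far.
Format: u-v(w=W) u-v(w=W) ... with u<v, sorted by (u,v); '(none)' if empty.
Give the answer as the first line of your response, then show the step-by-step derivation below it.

0-3(w=2) 0-4(w=12) 1-3(w=15) 2-4(w=3)

step 1: add edge 0-3 (w=2); MST = {0-3(w=2)}
step 2: add edge 2-4 (w=3); MST = {0-3(w=2) 2-4(w=3)}
step 3: add edge 0-4 (w=12); MST = {0-3(w=2) 0-4(w=12) 2-4(w=3)}
step 4: add edge 1-3 (w=15); MST = {0-3(w=2) 0-4(w=12) 1-3(w=15) 2-4(w=3)}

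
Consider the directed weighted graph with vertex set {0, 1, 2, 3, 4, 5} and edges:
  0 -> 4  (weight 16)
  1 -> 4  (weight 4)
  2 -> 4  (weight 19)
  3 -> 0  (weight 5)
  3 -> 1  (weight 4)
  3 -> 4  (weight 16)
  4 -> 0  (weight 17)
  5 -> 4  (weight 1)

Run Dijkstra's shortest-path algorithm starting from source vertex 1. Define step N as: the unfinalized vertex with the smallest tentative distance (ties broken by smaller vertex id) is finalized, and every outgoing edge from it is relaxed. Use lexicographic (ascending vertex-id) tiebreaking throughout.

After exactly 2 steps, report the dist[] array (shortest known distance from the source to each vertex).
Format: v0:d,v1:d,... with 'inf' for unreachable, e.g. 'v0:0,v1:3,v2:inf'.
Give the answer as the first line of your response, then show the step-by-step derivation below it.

v0:21,v1:0,v2:inf,v3:inf,v4:4,v5:inf

step 1: dist = v0:inf,v1:0,v2:inf,v3:inf,v4:4,v5:inf
step 2: dist = v0:21,v1:0,v2:inf,v3:inf,v4:4,v5:inf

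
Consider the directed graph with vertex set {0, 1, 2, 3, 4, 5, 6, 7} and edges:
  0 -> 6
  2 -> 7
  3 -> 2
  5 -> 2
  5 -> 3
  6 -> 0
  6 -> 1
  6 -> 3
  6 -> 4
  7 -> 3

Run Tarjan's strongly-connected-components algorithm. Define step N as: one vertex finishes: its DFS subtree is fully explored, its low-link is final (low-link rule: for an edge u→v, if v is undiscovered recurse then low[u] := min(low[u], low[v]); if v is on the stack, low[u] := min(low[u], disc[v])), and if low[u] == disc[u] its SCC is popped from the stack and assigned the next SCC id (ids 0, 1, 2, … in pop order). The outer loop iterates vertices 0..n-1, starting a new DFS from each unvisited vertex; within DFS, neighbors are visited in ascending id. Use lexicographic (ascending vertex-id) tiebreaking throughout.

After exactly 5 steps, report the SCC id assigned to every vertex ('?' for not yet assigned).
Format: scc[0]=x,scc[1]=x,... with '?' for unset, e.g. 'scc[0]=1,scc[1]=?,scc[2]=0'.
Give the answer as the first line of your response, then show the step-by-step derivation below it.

scc[0]=?,scc[1]=0,scc[2]=1,scc[3]=1,scc[4]=2,scc[5]=?,scc[6]=?,scc[7]=1

step 1: low=(low[0]=0,low[1]=2,low[2]=?,low[3]=?,low[4]=?,low[5]=?,low[6]=0,low[7]=?); scc=(scc[0]=?,scc[1]=0,scc[2]=?,scc[3]=?,scc[4]=?,scc[5]=?,scc[6]=?,scc[7]=?)
step 2: low=(low[0]=0,low[1]=2,low[2]=4,low[3]=3,low[4]=?,low[5]=?,low[6]=0,low[7]=3); scc=(scc[0]=?,scc[1]=0,scc[2]=?,scc[3]=?,scc[4]=?,scc[5]=?,scc[6]=?,scc[7]=?)
step 3: low=(low[0]=0,low[1]=2,low[2]=3,low[3]=3,low[4]=?,low[5]=?,low[6]=0,low[7]=3); scc=(scc[0]=?,scc[1]=0,scc[2]=?,scc[3]=?,scc[4]=?,scc[5]=?,scc[6]=?,scc[7]=?)
step 4: low=(low[0]=0,low[1]=2,low[2]=3,low[3]=3,low[4]=?,low[5]=?,low[6]=0,low[7]=3); scc=(scc[0]=?,scc[1]=0,scc[2]=1,scc[3]=1,scc[4]=?,scc[5]=?,scc[6]=?,scc[7]=1)
step 5: low=(low[0]=0,low[1]=2,low[2]=3,low[3]=3,low[4]=6,low[5]=?,low[6]=0,low[7]=3); scc=(scc[0]=?,scc[1]=0,scc[2]=1,scc[3]=1,scc[4]=2,scc[5]=?,scc[6]=?,scc[7]=1)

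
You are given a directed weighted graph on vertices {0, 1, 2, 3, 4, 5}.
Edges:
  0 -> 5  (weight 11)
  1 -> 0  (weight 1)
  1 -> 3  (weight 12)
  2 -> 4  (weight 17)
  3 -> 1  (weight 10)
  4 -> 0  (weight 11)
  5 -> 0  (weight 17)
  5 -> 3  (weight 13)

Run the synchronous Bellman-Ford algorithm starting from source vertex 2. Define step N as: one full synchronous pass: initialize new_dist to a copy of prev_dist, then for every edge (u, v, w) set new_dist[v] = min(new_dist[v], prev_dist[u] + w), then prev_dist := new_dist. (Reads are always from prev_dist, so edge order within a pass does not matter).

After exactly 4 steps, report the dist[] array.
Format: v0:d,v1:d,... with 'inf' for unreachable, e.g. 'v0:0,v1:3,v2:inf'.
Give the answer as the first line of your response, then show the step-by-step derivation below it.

v0:28,v1:inf,v2:0,v3:52,v4:17,v5:39

step 1: dist = v0:inf,v1:inf,v2:0,v3:inf,v4:17,v5:inf
step 2: dist = v0:28,v1:inf,v2:0,v3:inf,v4:17,v5:inf
step 3: dist = v0:28,v1:inf,v2:0,v3:inf,v4:17,v5:39
step 4: dist = v0:28,v1:inf,v2:0,v3:52,v4:17,v5:39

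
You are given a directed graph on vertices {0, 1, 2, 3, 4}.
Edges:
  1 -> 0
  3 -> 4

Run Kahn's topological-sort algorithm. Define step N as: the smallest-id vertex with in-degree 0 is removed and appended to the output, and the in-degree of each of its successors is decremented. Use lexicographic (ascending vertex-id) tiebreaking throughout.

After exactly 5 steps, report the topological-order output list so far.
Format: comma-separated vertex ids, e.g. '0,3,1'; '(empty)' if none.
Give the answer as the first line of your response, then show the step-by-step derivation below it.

1,0,2,3,4

step 1: output 1; order=[1]; indeg=(0,0,0,0,1)
step 2: output 0; order=[1,0]; indeg=(0,0,0,0,1)
step 3: output 2; order=[1,0,2]; indeg=(0,0,0,0,1)
step 4: output 3; order=[1,0,2,3]; indeg=(0,0,0,0,0)
step 5: output 4; order=[1,0,2,3,4]; indeg=(0,0,0,0,0)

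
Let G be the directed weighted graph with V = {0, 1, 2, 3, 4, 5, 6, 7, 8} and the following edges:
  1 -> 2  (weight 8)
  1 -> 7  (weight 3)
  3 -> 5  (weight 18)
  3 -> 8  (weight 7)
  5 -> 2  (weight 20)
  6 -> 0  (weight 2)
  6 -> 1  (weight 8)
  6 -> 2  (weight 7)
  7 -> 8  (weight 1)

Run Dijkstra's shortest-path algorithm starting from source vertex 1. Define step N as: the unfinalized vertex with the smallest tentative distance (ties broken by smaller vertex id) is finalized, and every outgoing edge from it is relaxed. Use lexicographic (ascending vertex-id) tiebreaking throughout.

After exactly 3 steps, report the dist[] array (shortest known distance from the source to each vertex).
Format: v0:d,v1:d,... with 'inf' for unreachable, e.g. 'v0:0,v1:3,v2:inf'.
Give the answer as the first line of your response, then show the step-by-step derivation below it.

v0:inf,v1:0,v2:8,v3:inf,v4:inf,v5:inf,v6:inf,v7:3,v8:4

step 1: dist = v0:inf,v1:0,v2:8,v3:inf,v4:inf,v5:inf,v6:inf,v7:3,v8:inf
step 2: dist = v0:inf,v1:0,v2:8,v3:inf,v4:inf,v5:inf,v6:inf,v7:3,v8:4
step 3: dist = v0:inf,v1:0,v2:8,v3:inf,v4:inf,v5:inf,v6:inf,v7:3,v8:4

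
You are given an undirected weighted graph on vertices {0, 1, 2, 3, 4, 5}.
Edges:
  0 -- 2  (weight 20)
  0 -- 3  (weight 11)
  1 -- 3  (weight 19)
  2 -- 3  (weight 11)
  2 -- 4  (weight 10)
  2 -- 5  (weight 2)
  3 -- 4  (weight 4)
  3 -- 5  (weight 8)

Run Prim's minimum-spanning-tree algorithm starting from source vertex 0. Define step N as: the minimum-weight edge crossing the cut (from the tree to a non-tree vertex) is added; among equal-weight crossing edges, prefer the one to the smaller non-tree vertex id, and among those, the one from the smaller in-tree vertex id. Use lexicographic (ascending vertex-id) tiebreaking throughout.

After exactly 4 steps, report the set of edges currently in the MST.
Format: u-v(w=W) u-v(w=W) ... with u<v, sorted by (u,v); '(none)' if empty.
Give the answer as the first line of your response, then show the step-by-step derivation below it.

0-3(w=11) 2-5(w=2) 3-4(w=4) 3-5(w=8)

step 1: add edge 0-3 (w=11); MST = {0-3(w=11)}
step 2: add edge 3-4 (w=4); MST = {0-3(w=11) 3-4(w=4)}
step 3: add edge 3-5 (w=8); MST = {0-3(w=11) 3-4(w=4) 3-5(w=8)}
step 4: add edge 2-5 (w=2); MST = {0-3(w=11) 2-5(w=2) 3-4(w=4) 3-5(w=8)}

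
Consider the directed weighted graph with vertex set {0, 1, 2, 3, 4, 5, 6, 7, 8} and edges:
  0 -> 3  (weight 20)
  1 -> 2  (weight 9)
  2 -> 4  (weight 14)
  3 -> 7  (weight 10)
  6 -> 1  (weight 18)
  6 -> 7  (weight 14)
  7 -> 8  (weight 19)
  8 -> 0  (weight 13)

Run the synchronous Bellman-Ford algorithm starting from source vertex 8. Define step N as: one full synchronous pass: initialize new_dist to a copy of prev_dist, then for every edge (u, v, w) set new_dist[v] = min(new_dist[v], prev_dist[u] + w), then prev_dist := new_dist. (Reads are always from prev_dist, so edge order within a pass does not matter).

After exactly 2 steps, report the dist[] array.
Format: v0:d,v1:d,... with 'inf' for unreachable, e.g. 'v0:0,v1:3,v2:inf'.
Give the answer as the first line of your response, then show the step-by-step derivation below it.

v0:13,v1:inf,v2:inf,v3:33,v4:inf,v5:inf,v6:inf,v7:inf,v8:0

step 1: dist = v0:13,v1:inf,v2:inf,v3:inf,v4:inf,v5:inf,v6:inf,v7:inf,v8:0
step 2: dist = v0:13,v1:inf,v2:inf,v3:33,v4:inf,v5:inf,v6:inf,v7:inf,v8:0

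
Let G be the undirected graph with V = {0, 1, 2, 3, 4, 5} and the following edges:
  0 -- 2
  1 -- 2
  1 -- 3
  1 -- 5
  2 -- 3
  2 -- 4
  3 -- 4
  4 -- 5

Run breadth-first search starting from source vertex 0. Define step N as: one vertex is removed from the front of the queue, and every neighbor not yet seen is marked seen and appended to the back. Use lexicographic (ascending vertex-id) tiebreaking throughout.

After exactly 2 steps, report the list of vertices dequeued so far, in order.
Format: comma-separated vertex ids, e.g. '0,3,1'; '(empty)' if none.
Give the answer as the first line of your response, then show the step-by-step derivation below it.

0,2

step 1: dequeue 0; queue=[2]; order=0
step 2: dequeue 2; queue=[1,3,4]; order=0,2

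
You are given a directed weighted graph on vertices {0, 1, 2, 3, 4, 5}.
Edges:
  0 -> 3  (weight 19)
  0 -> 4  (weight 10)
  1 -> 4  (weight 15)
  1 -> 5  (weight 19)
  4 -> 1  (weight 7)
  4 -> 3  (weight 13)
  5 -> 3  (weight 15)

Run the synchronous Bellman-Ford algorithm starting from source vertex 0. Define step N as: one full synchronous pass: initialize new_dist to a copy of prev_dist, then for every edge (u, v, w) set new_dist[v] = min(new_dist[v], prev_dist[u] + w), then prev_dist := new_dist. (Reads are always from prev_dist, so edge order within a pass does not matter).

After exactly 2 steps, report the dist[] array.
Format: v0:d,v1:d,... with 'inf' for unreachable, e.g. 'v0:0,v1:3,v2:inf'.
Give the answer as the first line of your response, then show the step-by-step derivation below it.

v0:0,v1:17,v2:inf,v3:19,v4:10,v5:inf

step 1: dist = v0:0,v1:inf,v2:inf,v3:19,v4:10,v5:inf
step 2: dist = v0:0,v1:17,v2:inf,v3:19,v4:10,v5:inf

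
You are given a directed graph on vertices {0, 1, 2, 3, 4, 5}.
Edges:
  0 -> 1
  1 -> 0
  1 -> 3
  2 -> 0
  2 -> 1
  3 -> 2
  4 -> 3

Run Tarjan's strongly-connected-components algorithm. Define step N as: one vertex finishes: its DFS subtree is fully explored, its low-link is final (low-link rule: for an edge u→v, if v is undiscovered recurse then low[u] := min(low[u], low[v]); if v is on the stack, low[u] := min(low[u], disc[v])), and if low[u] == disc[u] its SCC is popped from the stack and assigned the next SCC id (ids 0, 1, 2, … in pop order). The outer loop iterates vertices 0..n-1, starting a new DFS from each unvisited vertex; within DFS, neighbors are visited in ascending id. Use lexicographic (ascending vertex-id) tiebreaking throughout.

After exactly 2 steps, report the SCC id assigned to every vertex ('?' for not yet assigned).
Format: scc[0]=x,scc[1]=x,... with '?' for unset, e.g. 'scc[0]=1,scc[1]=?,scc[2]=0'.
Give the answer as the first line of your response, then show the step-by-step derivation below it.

scc[0]=?,scc[1]=?,scc[2]=?,scc[3]=?,scc[4]=?,scc[5]=?

step 1: low=(low[0]=0,low[1]=0,low[2]=0,low[3]=2,low[4]=?,low[5]=?); scc=(scc[0]=?,scc[1]=?,scc[2]=?,scc[3]=?,scc[4]=?,scc[5]=?)
step 2: low=(low[0]=0,low[1]=0,low[2]=0,low[3]=0,low[4]=?,low[5]=?); scc=(scc[0]=?,scc[1]=?,scc[2]=?,scc[3]=?,scc[4]=?,scc[5]=?)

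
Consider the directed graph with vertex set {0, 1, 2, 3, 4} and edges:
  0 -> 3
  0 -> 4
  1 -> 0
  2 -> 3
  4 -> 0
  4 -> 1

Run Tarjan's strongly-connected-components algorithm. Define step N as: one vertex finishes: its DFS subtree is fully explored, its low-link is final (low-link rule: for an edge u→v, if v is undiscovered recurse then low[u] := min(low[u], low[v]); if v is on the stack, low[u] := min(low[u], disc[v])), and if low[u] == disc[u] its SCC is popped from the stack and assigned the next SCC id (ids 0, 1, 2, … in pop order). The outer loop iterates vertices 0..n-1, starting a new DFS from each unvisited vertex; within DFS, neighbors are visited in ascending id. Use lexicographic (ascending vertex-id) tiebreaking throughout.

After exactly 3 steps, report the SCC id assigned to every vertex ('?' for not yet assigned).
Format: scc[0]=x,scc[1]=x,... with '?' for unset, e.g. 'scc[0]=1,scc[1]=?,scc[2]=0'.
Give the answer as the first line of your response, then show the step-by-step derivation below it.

scc[0]=?,scc[1]=?,scc[2]=?,scc[3]=0,scc[4]=?

step 1: low=(low[0]=0,low[1]=?,low[2]=?,low[3]=1,low[4]=?); scc=(scc[0]=?,scc[1]=?,scc[2]=?,scc[3]=0,scc[4]=?)
step 2: low=(low[0]=0,low[1]=0,low[2]=?,low[3]=1,low[4]=0); scc=(scc[0]=?,scc[1]=?,scc[2]=?,scc[3]=0,scc[4]=?)
step 3: low=(low[0]=0,low[1]=0,low[2]=?,low[3]=1,low[4]=0); scc=(scc[0]=?,scc[1]=?,scc[2]=?,scc[3]=0,scc[4]=?)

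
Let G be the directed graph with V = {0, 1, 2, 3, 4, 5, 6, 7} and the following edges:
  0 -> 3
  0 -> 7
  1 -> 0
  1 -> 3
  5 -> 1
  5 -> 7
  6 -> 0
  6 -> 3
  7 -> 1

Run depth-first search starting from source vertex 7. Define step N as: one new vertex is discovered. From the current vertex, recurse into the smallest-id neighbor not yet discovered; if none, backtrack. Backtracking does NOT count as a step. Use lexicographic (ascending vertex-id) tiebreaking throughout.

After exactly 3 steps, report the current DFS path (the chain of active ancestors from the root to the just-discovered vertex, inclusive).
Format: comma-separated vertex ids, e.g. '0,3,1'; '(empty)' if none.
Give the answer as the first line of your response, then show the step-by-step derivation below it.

7,1,0

step 1: discover 7; path=7; order=7
step 2: discover 1; path=7>1; order=7,1
step 3: discover 0; path=7>1>0; order=7,1,0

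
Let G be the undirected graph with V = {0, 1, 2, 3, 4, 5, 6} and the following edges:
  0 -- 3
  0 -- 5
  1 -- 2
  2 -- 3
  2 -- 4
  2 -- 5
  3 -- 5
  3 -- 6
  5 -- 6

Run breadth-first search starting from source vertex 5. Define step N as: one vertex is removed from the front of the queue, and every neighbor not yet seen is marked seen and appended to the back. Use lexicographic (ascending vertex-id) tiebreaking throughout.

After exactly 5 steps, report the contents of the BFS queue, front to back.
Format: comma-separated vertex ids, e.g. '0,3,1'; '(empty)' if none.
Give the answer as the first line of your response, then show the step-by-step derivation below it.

1,4

step 1: dequeue 5; queue=[0,2,3,6]; order=5
step 2: dequeue 0; queue=[2,3,6]; order=5,0
step 3: dequeue 2; queue=[3,6,1,4]; order=5,0,2
step 4: dequeue 3; queue=[6,1,4]; order=5,0,2,3
step 5: dequeue 6; queue=[1,4]; order=5,0,2,3,6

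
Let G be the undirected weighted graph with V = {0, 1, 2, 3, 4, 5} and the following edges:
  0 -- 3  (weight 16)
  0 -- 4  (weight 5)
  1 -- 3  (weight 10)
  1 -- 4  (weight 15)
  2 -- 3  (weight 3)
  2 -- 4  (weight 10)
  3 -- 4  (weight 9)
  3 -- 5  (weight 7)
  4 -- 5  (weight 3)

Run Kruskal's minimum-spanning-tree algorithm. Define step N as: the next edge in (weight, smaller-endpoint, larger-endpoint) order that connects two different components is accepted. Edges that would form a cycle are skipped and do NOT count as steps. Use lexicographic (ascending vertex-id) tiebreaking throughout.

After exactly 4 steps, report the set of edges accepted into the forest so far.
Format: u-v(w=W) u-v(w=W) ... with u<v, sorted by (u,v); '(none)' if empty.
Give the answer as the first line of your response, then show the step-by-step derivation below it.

0-4(w=5) 2-3(w=3) 3-5(w=7) 4-5(w=3)

step 1: add edge 2-3 (w=3); MST = {2-3(w=3)}
step 2: add edge 4-5 (w=3); MST = {2-3(w=3) 4-5(w=3)}
step 3: add edge 0-4 (w=5); MST = {0-4(w=5) 2-3(w=3) 4-5(w=3)}
step 4: add edge 3-5 (w=7); MST = {0-4(w=5) 2-3(w=3) 3-5(w=7) 4-5(w=3)}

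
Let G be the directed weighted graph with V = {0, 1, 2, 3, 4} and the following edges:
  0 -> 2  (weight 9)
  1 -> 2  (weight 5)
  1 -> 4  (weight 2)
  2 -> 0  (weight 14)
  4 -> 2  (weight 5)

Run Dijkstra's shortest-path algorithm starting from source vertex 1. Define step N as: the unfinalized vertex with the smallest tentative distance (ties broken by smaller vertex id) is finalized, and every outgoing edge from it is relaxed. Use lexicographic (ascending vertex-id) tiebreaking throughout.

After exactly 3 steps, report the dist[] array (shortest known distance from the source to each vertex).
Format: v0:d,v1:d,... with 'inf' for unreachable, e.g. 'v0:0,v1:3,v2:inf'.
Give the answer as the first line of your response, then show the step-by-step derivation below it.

v0:19,v1:0,v2:5,v3:inf,v4:2

step 1: dist = v0:inf,v1:0,v2:5,v3:inf,v4:2
step 2: dist = v0:inf,v1:0,v2:5,v3:inf,v4:2
step 3: dist = v0:19,v1:0,v2:5,v3:inf,v4:2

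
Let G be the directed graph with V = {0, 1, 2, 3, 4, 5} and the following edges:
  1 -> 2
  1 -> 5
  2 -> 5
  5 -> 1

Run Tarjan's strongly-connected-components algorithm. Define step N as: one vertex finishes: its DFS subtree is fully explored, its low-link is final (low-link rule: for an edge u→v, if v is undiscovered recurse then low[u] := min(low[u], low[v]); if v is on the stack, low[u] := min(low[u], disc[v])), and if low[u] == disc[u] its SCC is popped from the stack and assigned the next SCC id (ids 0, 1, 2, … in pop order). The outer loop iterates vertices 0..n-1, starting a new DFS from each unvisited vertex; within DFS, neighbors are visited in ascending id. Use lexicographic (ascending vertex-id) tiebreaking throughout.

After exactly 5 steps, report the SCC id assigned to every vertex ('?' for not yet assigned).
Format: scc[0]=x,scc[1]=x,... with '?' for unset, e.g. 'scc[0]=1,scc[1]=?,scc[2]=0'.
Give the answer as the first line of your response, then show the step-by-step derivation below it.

scc[0]=0,scc[1]=1,scc[2]=1,scc[3]=2,scc[4]=?,scc[5]=1

step 1: low=(low[0]=0,low[1]=?,low[2]=?,low[3]=?,low[4]=?,low[5]=?); scc=(scc[0]=0,scc[1]=?,scc[2]=?,scc[3]=?,scc[4]=?,scc[5]=?)
step 2: low=(low[0]=0,low[1]=1,low[2]=2,low[3]=?,low[4]=?,low[5]=1); scc=(scc[0]=0,scc[1]=?,scc[2]=?,scc[3]=?,scc[4]=?,scc[5]=?)
step 3: low=(low[0]=0,low[1]=1,low[2]=1,low[3]=?,low[4]=?,low[5]=1); scc=(scc[0]=0,scc[1]=?,scc[2]=?,scc[3]=?,scc[4]=?,scc[5]=?)
step 4: low=(low[0]=0,low[1]=1,low[2]=1,low[3]=?,low[4]=?,low[5]=1); scc=(scc[0]=0,scc[1]=1,scc[2]=1,scc[3]=?,scc[4]=?,scc[5]=1)
step 5: low=(low[0]=0,low[1]=1,low[2]=1,low[3]=4,low[4]=?,low[5]=1); scc=(scc[0]=0,scc[1]=1,scc[2]=1,scc[3]=2,scc[4]=?,scc[5]=1)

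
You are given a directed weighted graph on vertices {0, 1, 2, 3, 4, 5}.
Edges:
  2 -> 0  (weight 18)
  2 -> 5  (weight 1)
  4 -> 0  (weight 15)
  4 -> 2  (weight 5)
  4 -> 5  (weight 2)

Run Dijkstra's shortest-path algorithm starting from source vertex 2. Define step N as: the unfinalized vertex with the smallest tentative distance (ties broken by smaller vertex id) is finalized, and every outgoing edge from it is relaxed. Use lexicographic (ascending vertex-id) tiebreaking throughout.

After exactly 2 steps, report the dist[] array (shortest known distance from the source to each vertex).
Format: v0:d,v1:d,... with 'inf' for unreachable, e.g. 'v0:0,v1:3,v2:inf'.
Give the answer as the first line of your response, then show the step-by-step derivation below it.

v0:18,v1:inf,v2:0,v3:inf,v4:inf,v5:1

step 1: dist = v0:18,v1:inf,v2:0,v3:inf,v4:inf,v5:1
step 2: dist = v0:18,v1:inf,v2:0,v3:inf,v4:inf,v5:1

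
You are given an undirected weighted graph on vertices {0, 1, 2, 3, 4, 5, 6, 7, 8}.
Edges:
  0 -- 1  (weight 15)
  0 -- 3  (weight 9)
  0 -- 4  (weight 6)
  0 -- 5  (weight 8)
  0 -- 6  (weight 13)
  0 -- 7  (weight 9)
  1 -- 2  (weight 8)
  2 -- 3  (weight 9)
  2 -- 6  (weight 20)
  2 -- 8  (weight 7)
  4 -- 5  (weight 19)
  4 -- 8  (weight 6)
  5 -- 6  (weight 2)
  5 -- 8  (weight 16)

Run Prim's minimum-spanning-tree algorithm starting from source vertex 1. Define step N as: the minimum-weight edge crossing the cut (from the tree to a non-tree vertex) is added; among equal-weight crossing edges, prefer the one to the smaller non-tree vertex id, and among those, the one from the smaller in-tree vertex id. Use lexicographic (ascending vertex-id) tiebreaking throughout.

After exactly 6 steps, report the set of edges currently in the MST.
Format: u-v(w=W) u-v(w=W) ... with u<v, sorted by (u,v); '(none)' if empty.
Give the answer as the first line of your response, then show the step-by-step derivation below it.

0-4(w=6) 0-5(w=8) 1-2(w=8) 2-8(w=7) 4-8(w=6) 5-6(w=2)

step 1: add edge 1-2 (w=8); MST = {1-2(w=8)}
step 2: add edge 2-8 (w=7); MST = {1-2(w=8) 2-8(w=7)}
step 3: add edge 4-8 (w=6); MST = {1-2(w=8) 2-8(w=7) 4-8(w=6)}
step 4: add edge 0-4 (w=6); MST = {0-4(w=6) 1-2(w=8) 2-8(w=7) 4-8(w=6)}
step 5: add edge 0-5 (w=8); MST = {0-4(w=6) 0-5(w=8) 1-2(w=8) 2-8(w=7) 4-8(w=6)}
step 6: add edge 5-6 (w=2); MST = {0-4(w=6) 0-5(w=8) 1-2(w=8) 2-8(w=7) 4-8(w=6) 5-6(w=2)}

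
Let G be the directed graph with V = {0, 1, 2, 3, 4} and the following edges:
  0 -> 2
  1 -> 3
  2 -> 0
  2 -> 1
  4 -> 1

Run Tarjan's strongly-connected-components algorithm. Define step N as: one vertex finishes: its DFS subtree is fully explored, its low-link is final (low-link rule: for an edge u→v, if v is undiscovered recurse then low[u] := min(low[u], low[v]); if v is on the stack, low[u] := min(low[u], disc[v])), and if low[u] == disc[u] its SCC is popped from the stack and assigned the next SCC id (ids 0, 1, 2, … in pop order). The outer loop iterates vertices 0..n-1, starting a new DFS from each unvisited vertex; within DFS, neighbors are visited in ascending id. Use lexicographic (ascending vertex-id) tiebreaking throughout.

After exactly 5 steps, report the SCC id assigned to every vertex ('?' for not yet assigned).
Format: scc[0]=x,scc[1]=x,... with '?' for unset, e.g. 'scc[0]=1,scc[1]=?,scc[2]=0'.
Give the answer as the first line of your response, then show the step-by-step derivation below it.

scc[0]=2,scc[1]=1,scc[2]=2,scc[3]=0,scc[4]=3

step 1: low=(low[0]=0,low[1]=2,low[2]=0,low[3]=3,low[4]=?); scc=(scc[0]=?,scc[1]=?,scc[2]=?,scc[3]=0,scc[4]=?)
step 2: low=(low[0]=0,low[1]=2,low[2]=0,low[3]=3,low[4]=?); scc=(scc[0]=?,scc[1]=1,scc[2]=?,scc[3]=0,scc[4]=?)
step 3: low=(low[0]=0,low[1]=2,low[2]=0,low[3]=3,low[4]=?); scc=(scc[0]=?,scc[1]=1,scc[2]=?,scc[3]=0,scc[4]=?)
step 4: low=(low[0]=0,low[1]=2,low[2]=0,low[3]=3,low[4]=?); scc=(scc[0]=2,scc[1]=1,scc[2]=2,scc[3]=0,scc[4]=?)
step 5: low=(low[0]=0,low[1]=2,low[2]=0,low[3]=3,low[4]=4); scc=(scc[0]=2,scc[1]=1,scc[2]=2,scc[3]=0,scc[4]=3)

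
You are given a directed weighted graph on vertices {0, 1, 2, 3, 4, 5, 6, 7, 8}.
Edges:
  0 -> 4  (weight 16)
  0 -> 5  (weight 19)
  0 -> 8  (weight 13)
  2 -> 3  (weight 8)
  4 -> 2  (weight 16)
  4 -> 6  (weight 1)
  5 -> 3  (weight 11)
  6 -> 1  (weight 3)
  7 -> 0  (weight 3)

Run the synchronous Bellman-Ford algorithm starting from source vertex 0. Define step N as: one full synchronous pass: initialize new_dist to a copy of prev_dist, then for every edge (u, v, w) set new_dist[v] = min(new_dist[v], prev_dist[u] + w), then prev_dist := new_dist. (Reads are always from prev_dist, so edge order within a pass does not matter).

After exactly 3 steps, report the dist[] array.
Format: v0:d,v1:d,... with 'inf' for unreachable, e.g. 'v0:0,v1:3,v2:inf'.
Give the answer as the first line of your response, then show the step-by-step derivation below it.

v0:0,v1:20,v2:32,v3:30,v4:16,v5:19,v6:17,v7:inf,v8:13

step 1: dist = v0:0,v1:inf,v2:inf,v3:inf,v4:16,v5:19,v6:inf,v7:inf,v8:13
step 2: dist = v0:0,v1:inf,v2:32,v3:30,v4:16,v5:19,v6:17,v7:inf,v8:13
step 3: dist = v0:0,v1:20,v2:32,v3:30,v4:16,v5:19,v6:17,v7:inf,v8:13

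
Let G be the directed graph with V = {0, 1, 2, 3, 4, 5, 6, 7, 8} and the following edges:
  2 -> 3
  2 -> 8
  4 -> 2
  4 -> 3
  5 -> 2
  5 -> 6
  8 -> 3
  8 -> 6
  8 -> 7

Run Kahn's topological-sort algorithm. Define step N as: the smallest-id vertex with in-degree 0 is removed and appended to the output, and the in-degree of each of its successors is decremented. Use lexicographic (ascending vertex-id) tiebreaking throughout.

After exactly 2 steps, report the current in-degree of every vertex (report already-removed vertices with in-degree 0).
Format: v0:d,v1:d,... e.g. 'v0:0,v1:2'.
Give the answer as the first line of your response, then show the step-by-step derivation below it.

v0:0,v1:0,v2:2,v3:3,v4:0,v5:0,v6:2,v7:1,v8:1

step 1: output 0; order=[0]; indeg=(0,0,2,3,0,0,2,1,1)
step 2: output 1; order=[0,1]; indeg=(0,0,2,3,0,0,2,1,1)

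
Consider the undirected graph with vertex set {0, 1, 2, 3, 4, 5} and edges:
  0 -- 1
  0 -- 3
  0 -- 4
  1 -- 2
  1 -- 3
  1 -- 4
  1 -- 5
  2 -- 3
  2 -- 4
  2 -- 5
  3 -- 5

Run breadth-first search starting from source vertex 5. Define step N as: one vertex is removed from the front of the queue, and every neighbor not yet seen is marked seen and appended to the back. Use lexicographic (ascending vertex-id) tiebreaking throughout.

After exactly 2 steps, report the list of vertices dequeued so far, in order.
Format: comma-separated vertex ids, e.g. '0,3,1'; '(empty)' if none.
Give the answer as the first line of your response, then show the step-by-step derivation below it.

5,1

step 1: dequeue 5; queue=[1,2,3]; order=5
step 2: dequeue 1; queue=[2,3,0,4]; order=5,1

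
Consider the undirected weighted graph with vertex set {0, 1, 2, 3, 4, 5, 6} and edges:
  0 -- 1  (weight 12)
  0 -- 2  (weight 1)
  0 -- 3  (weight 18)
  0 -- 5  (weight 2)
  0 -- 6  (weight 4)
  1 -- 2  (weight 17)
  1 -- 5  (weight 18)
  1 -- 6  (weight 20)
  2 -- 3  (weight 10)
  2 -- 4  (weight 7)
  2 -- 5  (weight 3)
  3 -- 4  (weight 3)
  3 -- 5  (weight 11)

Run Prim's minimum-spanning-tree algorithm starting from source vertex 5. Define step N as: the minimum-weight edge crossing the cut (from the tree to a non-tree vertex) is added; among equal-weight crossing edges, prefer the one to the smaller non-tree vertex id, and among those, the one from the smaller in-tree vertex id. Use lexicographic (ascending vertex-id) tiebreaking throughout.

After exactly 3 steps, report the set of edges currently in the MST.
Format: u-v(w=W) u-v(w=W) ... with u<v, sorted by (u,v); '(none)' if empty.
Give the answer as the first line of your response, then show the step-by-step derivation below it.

0-2(w=1) 0-5(w=2) 0-6(w=4)

step 1: add edge 0-5 (w=2); MST = {0-5(w=2)}
step 2: add edge 0-2 (w=1); MST = {0-2(w=1) 0-5(w=2)}
step 3: add edge 0-6 (w=4); MST = {0-2(w=1) 0-5(w=2) 0-6(w=4)}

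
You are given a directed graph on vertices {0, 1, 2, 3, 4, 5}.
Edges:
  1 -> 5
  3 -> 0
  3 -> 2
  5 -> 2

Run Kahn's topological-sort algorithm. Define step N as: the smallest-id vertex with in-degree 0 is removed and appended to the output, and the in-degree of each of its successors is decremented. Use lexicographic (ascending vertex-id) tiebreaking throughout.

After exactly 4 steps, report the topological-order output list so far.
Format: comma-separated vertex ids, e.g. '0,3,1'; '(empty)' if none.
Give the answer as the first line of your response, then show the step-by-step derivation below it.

1,3,0,4

step 1: output 1; order=[1]; indeg=(1,0,2,0,0,0)
step 2: output 3; order=[1,3]; indeg=(0,0,1,0,0,0)
step 3: output 0; order=[1,3,0]; indeg=(0,0,1,0,0,0)
step 4: output 4; order=[1,3,0,4]; indeg=(0,0,1,0,0,0)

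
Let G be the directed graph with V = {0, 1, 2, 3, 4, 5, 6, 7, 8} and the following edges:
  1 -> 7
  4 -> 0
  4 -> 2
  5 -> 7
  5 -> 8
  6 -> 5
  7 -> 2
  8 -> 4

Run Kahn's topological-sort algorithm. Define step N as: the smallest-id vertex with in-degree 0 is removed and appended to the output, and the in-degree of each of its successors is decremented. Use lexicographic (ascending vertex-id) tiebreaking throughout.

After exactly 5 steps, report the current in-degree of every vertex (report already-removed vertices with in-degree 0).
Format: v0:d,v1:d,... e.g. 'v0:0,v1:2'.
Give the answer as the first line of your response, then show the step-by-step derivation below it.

v0:1,v1:0,v2:1,v3:0,v4:1,v5:0,v6:0,v7:0,v8:0

step 1: output 1; order=[1]; indeg=(1,0,2,0,1,1,0,1,1)
step 2: output 3; order=[1,3]; indeg=(1,0,2,0,1,1,0,1,1)
step 3: output 6; order=[1,3,6]; indeg=(1,0,2,0,1,0,0,1,1)
step 4: output 5; order=[1,3,6,5]; indeg=(1,0,2,0,1,0,0,0,0)
step 5: output 7; order=[1,3,6,5,7]; indeg=(1,0,1,0,1,0,0,0,0)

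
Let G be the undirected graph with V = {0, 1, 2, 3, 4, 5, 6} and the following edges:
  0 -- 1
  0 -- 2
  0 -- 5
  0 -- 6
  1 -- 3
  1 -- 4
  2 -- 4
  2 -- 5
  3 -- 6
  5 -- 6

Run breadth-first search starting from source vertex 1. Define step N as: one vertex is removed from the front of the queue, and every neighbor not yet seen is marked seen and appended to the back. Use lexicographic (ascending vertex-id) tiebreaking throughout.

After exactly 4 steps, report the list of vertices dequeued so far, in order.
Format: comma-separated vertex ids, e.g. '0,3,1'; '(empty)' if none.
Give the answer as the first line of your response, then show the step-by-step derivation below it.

1,0,3,4

step 1: dequeue 1; queue=[0,3,4]; order=1
step 2: dequeue 0; queue=[3,4,2,5,6]; order=1,0
step 3: dequeue 3; queue=[4,2,5,6]; order=1,0,3
step 4: dequeue 4; queue=[2,5,6]; order=1,0,3,4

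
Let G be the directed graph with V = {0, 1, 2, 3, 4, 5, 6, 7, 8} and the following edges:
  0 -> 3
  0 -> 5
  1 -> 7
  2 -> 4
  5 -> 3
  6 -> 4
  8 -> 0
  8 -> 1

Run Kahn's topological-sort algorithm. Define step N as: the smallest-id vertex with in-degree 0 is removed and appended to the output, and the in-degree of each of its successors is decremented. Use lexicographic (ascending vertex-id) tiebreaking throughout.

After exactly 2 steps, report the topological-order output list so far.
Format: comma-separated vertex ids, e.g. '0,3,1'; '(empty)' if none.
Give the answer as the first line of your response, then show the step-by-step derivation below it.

2,6

step 1: output 2; order=[2]; indeg=(1,1,0,2,1,1,0,1,0)
step 2: output 6; order=[2,6]; indeg=(1,1,0,2,0,1,0,1,0)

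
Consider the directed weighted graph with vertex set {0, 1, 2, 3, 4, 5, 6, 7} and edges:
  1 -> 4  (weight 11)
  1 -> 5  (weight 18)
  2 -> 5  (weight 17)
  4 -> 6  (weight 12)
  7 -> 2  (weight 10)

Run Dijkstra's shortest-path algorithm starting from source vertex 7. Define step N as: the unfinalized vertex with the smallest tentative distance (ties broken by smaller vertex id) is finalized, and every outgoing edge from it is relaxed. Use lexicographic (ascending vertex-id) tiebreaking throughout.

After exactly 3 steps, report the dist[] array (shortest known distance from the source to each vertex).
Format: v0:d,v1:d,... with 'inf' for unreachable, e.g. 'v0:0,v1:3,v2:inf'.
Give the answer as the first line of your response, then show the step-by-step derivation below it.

v0:inf,v1:inf,v2:10,v3:inf,v4:inf,v5:27,v6:inf,v7:0

step 1: dist = v0:inf,v1:inf,v2:10,v3:inf,v4:inf,v5:inf,v6:inf,v7:0
step 2: dist = v0:inf,v1:inf,v2:10,v3:inf,v4:inf,v5:27,v6:inf,v7:0
step 3: dist = v0:inf,v1:inf,v2:10,v3:inf,v4:inf,v5:27,v6:inf,v7:0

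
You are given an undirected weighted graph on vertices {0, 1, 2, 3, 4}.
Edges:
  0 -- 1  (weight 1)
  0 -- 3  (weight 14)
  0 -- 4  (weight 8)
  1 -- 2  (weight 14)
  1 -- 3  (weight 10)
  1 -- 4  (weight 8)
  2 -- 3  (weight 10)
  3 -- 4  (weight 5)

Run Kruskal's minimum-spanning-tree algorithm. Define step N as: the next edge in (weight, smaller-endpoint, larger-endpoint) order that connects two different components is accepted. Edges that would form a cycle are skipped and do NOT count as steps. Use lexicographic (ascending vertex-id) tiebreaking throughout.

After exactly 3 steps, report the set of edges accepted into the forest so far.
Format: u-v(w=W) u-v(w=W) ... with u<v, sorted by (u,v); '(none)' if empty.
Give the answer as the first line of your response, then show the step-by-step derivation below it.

0-1(w=1) 0-4(w=8) 3-4(w=5)

step 1: add edge 0-1 (w=1); MST = {0-1(w=1)}
step 2: add edge 3-4 (w=5); MST = {0-1(w=1) 3-4(w=5)}
step 3: add edge 0-4 (w=8); MST = {0-1(w=1) 0-4(w=8) 3-4(w=5)}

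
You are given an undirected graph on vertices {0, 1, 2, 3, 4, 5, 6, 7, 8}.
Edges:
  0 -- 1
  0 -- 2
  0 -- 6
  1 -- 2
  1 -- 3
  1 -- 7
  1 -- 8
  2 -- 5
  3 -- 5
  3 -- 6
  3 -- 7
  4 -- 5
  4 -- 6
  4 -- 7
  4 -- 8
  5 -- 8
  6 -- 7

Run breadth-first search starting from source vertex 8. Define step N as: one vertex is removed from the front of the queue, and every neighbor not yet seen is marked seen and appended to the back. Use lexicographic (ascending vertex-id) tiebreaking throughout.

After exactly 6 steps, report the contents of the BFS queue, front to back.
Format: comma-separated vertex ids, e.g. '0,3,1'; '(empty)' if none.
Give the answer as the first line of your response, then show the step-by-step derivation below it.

3,7,6

step 1: dequeue 8; queue=[1,4,5]; order=8
step 2: dequeue 1; queue=[4,5,0,2,3,7]; order=8,1
step 3: dequeue 4; queue=[5,0,2,3,7,6]; order=8,1,4
step 4: dequeue 5; queue=[0,2,3,7,6]; order=8,1,4,5
step 5: dequeue 0; queue=[2,3,7,6]; order=8,1,4,5,0
step 6: dequeue 2; queue=[3,7,6]; order=8,1,4,5,0,2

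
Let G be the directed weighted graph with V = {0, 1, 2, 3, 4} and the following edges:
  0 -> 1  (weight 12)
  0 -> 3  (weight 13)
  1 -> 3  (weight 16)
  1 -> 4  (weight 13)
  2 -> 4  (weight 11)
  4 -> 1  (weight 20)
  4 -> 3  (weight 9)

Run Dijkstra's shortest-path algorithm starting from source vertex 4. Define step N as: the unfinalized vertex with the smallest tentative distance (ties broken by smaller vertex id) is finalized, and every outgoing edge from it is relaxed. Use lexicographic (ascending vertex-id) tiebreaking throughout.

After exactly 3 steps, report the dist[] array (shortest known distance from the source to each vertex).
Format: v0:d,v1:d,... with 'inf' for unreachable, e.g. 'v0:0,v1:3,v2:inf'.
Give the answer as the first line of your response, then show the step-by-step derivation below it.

v0:inf,v1:20,v2:inf,v3:9,v4:0

step 1: dist = v0:inf,v1:20,v2:inf,v3:9,v4:0
step 2: dist = v0:inf,v1:20,v2:inf,v3:9,v4:0
step 3: dist = v0:inf,v1:20,v2:inf,v3:9,v4:0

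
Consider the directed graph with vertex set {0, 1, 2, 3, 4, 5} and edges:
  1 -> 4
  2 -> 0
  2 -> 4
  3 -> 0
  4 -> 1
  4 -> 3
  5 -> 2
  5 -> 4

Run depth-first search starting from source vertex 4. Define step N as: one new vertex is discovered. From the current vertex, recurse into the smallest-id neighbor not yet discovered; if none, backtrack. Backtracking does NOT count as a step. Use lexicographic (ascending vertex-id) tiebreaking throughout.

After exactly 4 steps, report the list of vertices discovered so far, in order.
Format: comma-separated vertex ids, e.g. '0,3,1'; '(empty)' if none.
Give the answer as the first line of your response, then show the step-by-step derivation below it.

4,1,3,0

step 1: discover 4; path=4; order=4
step 2: discover 1; path=4>1; order=4,1
step 3: discover 3; path=4>3; order=4,1,3
step 4: discover 0; path=4>3>0; order=4,1,3,0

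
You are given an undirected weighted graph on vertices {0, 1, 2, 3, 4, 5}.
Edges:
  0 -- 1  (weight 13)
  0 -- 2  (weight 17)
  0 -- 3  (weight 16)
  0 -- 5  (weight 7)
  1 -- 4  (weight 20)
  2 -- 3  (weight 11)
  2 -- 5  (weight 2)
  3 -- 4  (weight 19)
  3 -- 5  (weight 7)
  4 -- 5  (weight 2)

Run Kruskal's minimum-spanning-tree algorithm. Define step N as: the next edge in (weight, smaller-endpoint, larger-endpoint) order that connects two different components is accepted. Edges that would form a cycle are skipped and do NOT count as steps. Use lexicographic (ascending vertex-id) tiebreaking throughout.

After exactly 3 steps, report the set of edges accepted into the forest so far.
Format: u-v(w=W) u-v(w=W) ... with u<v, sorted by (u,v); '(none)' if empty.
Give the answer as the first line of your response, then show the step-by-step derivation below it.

0-5(w=7) 2-5(w=2) 4-5(w=2)

step 1: add edge 2-5 (w=2); MST = {2-5(w=2)}
step 2: add edge 4-5 (w=2); MST = {2-5(w=2) 4-5(w=2)}
step 3: add edge 0-5 (w=7); MST = {0-5(w=7) 2-5(w=2) 4-5(w=2)}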